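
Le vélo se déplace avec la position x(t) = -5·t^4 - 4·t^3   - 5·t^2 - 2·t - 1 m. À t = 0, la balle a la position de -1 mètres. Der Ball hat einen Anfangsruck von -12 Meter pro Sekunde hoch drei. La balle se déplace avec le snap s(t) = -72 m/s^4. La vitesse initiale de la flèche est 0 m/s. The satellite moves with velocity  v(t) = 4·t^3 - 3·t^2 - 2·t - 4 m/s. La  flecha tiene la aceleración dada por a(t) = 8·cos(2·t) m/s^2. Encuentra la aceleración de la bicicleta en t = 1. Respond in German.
Um dies zu lösen, müssen wir 2 Ableitungen unserer Gleichung für die Position x(t) = -5·t^4 - 4·t^3 - 5·t^2 - 2·t - 1 nehmen. Mit d/dt von x(t) finden wir v(t) = -20·t^3 - 12·t^2 - 10·t - 2. Mit d/dt von v(t) finden wir a(t) = -60·t^2 - 24·t - 10. Wir haben die Beschleunigung a(t) = -60·t^2 - 24·t - 10. Durch Einsetzen von t = 1: a(1) = -94.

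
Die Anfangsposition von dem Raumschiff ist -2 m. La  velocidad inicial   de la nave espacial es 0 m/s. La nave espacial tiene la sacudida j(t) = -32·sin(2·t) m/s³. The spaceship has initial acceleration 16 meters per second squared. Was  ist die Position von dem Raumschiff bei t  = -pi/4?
Wir müssen unsere Gleichung für den Ruck j(t) = -32·sin(2·t) 3-mal integrieren. Die Stammfunktion von dem Ruck ist die Beschleunigung. Mit a(0) = 16 erhalten wir a(t) = 16·cos(2·t). Durch Integration von der Beschleunigung und Verwendung der Anfangsbedingung v(0) = 0, erhalten wir v(t) = 8·sin(2·t). Mit ∫v(t)dt und Anwendung von x(0) = -2, finden wir x(t) = 2 - 4·cos(2·t). Mit x(t) = 2 - 4·cos(2·t) und Einsetzen von t = -pi/4, finden wir x = 2.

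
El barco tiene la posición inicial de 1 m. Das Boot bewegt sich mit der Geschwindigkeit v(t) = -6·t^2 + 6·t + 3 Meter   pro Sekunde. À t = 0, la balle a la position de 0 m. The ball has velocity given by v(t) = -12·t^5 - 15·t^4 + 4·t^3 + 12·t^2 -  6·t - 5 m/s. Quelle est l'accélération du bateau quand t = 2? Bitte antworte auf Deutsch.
Um dies zu lösen, müssen wir 1 Ableitung unserer Gleichung für die Geschwindigkeit v(t) = -6·t^2 + 6·t + 3 nehmen. Die Ableitung von der Geschwindigkeit ergibt die Beschleunigung: a(t) = 6 - 12·t. Wir haben die Beschleunigung a(t) = 6 - 12·t. Durch Einsetzen von t = 2: a(2) = -18.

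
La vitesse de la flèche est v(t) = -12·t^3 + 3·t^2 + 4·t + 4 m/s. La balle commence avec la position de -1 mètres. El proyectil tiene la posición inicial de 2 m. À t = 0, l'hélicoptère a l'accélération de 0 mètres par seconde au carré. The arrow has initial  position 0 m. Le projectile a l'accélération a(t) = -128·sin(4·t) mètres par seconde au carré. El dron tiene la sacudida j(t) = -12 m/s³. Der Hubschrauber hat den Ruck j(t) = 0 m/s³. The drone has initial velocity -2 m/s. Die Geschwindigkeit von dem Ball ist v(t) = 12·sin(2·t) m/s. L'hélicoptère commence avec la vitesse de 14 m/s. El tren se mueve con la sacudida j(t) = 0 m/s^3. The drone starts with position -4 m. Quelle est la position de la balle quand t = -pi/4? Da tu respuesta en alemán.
Wir müssen die Stammfunktion unserer Gleichung für die Geschwindigkeit v(t) = 12·sin(2·t) 1-mal finden. Das Integral von der Geschwindigkeit ist die Position. Mit x(0) = -1 erhalten wir x(t) = 5 - 6·cos(2·t). Mit x(t) = 5 - 6·cos(2·t) und Einsetzen von t = -pi/4, finden wir x = 5.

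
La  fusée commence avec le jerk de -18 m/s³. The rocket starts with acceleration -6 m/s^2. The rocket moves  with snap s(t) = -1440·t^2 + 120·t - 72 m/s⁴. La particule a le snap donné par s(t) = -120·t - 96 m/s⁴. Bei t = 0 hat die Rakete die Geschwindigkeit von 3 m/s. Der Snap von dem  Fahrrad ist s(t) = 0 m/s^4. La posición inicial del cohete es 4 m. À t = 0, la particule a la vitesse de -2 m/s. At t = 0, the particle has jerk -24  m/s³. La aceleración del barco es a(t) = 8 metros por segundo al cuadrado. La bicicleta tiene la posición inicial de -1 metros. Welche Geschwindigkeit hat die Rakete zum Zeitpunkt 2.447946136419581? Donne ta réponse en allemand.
Ausgehend von dem Snap s(t) = -1440·t^2 + 120·t - 72, nehmen wir 3 Integrale. Durch Integration von dem Snap und Verwendung der Anfangsbedingung j(0) = -18, erhalten wir j(t) = -480·t^3 + 60·t^2 - 72·t - 18. Mit ∫j(t)dt und Anwendung von a(0) = -6, finden wir a(t) = -120·t^4 + 20·t^3 - 36·t^2 - 18·t - 6. Die Stammfunktion von der Beschleunigung ist die Geschwindigkeit. Mit v(0) = 3 erhalten wir v(t) = -24·t^5 + 5·t^4 - 12·t^3 - 9·t^2 - 6·t + 3. Mit v(t) = -24·t^5 + 5·t^4 - 12·t^3 - 9·t^2 - 6·t + 3 und Einsetzen von t = 2.447946136419581, finden wir v = -2171.80214648556.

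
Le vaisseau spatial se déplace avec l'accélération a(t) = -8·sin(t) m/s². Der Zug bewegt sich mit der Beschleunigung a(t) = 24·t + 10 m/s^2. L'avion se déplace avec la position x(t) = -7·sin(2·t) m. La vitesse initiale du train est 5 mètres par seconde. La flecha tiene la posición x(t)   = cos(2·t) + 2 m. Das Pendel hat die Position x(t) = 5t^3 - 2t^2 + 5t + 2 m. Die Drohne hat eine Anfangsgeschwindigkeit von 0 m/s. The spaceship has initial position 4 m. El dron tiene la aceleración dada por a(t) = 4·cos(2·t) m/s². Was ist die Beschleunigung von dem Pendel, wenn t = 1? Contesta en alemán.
Ausgehend von der Position x(t) = 5·t^3 - 2·t^2 + 5·t + 2, nehmen wir 2 Ableitungen. Die Ableitung von der Position ergibt die Geschwindigkeit: v(t) = 15·t^2 - 4·t + 5. Durch Ableiten von der Geschwindigkeit erhalten wir die Beschleunigung: a(t) = 30·t - 4. Aus der Gleichung für die Beschleunigung a(t) = 30·t - 4, setzen wir t = 1 ein und erhalten a = 26.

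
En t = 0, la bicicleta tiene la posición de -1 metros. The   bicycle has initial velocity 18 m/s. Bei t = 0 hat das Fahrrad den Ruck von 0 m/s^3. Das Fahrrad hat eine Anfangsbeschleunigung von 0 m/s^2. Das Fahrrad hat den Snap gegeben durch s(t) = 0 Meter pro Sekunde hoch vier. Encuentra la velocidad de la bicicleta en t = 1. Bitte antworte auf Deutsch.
Wir müssen die Stammfunktion unserer Gleichung für den Snap s(t) = 0 3-mal finden. Durch Integration von dem Snap und Verwendung der Anfangsbedingung j(0) = 0, erhalten wir j(t) = 0. Durch Integration von dem Ruck und Verwendung der Anfangsbedingung a(0) = 0, erhalten wir a(t) = 0. Die Stammfunktion von der Beschleunigung, mit v(0) = 18, ergibt die Geschwindigkeit: v(t) = 18. Aus der Gleichung für die Geschwindigkeit v(t) = 18, setzen wir t = 1 ein und erhalten v = 18.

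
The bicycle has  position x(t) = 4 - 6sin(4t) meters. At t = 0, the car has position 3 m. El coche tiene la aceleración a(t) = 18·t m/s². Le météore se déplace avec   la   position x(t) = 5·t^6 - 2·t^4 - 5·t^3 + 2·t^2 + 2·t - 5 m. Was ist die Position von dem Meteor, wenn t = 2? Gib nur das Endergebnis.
Bei t = 2, x = 255.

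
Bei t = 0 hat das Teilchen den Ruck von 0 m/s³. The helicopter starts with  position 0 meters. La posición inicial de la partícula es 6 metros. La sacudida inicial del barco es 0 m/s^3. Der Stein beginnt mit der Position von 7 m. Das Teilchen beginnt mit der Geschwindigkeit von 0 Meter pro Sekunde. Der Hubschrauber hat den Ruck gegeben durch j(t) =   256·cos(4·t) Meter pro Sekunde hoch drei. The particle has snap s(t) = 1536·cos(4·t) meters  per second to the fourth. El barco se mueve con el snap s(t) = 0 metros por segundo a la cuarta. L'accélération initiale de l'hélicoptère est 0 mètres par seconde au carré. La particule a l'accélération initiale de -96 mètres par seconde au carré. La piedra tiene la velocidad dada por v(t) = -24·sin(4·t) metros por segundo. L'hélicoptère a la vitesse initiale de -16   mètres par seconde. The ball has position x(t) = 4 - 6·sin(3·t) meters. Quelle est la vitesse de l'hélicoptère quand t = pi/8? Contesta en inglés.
To solve this, we need to take 2 antiderivatives of our jerk equation j(t) = 256·cos(4·t). The integral of jerk is acceleration. Using a(0) = 0, we get a(t) = 64·sin(4·t). Integrating acceleration and using the initial condition v(0) = -16, we get v(t) = -16·cos(4·t). From the given velocity equation v(t) = -16·cos(4·t), we substitute t = pi/8 to get v = 0.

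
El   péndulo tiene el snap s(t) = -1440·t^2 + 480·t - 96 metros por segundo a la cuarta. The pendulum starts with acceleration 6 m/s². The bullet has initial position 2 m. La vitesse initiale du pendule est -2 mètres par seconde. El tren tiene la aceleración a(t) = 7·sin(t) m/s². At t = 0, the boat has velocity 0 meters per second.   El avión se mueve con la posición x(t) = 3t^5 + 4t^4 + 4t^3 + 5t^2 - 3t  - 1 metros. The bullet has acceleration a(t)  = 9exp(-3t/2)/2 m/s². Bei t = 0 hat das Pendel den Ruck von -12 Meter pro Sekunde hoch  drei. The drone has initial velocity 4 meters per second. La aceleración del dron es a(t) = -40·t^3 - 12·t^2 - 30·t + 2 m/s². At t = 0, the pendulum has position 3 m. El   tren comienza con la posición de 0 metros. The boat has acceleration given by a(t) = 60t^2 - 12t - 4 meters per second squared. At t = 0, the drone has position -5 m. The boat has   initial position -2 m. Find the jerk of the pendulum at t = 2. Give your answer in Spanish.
Necesitamos integrar nuestra ecuación del snap s(t) = -1440·t^2 + 480·t - 96 1 vez. La integral del snap es la sacudida. Usando j(0) = -12, obtenemos j(t) = -480·t^3 + 240·t^2 - 96·t - 12. Usando j(t) = -480·t^3 + 240·t^2 - 96·t - 12 y sustituyendo t = 2, encontramos j = -3084.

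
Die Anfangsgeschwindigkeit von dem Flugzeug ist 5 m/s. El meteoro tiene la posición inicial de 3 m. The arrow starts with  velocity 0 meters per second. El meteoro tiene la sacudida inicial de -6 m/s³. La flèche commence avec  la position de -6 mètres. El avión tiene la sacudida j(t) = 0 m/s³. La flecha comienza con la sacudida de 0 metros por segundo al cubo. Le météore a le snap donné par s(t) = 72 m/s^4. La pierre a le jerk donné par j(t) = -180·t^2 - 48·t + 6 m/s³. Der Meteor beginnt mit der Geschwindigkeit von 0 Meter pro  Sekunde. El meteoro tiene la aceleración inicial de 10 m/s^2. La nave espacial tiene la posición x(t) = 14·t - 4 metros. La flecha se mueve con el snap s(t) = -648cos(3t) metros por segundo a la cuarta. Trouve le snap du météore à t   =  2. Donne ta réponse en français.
Nous avons le snap s(t) = 72. En substituant t = 2: s(2) = 72.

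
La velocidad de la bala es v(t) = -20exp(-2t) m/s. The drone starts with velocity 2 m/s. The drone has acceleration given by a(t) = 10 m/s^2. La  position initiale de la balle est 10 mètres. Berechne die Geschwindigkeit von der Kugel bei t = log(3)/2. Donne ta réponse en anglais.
Using v(t) = -20·exp(-2·t) and substituting t = log(3)/2, we find v = -20/3.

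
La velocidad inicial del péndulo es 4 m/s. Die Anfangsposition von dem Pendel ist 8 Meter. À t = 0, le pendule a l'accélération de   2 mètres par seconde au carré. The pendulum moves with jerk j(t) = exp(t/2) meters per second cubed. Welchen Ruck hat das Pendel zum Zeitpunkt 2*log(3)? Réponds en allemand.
Aus der Gleichung für den Ruck j(t) = exp(t/2), setzen wir t = 2*log(3) ein und erhalten j = 3.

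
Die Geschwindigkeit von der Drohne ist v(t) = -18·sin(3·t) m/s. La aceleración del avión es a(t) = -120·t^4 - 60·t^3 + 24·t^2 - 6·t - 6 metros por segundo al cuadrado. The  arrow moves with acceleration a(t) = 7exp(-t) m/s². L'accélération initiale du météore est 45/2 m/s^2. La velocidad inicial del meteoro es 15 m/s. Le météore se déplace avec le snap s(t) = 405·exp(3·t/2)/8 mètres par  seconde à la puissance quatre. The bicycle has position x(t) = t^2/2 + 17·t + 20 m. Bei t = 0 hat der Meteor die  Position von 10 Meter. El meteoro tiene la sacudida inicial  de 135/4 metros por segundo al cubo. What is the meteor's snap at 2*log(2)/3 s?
We have snap s(t) = 405·exp(3·t/2)/8. Substituting t = 2*log(2)/3: s(2*log(2)/3) = 405/4.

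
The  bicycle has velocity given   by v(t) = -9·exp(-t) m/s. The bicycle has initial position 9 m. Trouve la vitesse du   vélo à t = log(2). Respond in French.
En utilisant v(t) = -9·exp(-t) et en substituant t = log(2), nous trouvons v = -9/2.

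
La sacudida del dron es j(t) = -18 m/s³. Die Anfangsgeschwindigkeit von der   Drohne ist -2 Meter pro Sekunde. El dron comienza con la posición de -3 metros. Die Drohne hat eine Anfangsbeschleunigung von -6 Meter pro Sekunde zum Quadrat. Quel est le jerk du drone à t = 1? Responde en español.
Tenemos la sacudida j(t) = -18. Sustituyendo t = 1: j(1) = -18.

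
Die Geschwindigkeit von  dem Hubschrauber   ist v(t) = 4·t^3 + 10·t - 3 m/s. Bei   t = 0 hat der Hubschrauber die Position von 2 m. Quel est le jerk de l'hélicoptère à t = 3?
En partant de la vitesse v(t) = 4·t^3 + 10·t - 3, nous prenons 2 dérivées. En dérivant la vitesse, nous obtenons l'accélération: a(t) = 12·t^2 + 10. En prenant d/dt de a(t), nous trouvons j(t) = 24·t. Nous avons le jerk j(t) = 24·t. En substituant t = 3: j(3) = 72.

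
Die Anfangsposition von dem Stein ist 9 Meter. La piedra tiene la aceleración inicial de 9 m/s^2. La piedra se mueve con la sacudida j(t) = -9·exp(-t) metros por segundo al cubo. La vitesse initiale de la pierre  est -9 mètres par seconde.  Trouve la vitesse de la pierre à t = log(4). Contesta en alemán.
Um dies zu lösen, müssen wir 2 Stammfunktionen unserer Gleichung für den Ruck j(t) = -9·exp(-t) finden. Durch Integration von dem Ruck und Verwendung der Anfangsbedingung a(0) = 9, erhalten wir a(t) = 9·exp(-t). Das Integral von der Beschleunigung ist die Geschwindigkeit. Mit v(0) = -9 erhalten wir v(t) = -9·exp(-t). Aus der Gleichung für die Geschwindigkeit v(t) = -9·exp(-t), setzen wir t = log(4) ein und erhalten v = -9/4.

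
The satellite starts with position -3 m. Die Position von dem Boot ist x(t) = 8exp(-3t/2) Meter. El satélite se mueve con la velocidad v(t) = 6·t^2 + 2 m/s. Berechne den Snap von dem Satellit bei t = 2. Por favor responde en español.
Debemos derivar nuestra ecuación de la velocidad v(t) = 6·t^2 + 2 3 veces. La derivada de la velocidad da la aceleración: a(t) = 12·t. La derivada de la aceleración da la sacudida: j(t) = 12. Derivando la sacudida, obtenemos el snap: s(t) = 0. Usando s(t) = 0 y sustituyendo t = 2, encontramos s = 0.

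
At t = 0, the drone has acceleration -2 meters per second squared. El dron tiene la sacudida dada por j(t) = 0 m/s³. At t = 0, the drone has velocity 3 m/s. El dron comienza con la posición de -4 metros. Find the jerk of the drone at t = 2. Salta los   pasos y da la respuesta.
The answer is 0.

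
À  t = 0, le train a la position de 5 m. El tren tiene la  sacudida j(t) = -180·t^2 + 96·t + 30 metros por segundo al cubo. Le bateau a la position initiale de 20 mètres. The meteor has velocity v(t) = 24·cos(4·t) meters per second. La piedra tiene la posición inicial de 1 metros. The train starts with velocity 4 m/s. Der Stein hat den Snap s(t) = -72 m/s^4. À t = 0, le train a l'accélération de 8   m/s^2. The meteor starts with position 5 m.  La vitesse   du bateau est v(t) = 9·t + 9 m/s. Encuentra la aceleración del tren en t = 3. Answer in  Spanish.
Para resolver esto, necesitamos tomar 1 integral de nuestra ecuación de la sacudida j(t) = -180·t^2 + 96·t + 30. Tomando ∫j(t)dt y aplicando a(0) = 8, encontramos a(t) = -60·t^3 + 48·t^2 + 30·t + 8. Tenemos la aceleración a(t) = -60·t^3 + 48·t^2 + 30·t + 8. Sustituyendo t = 3: a(3) = -1090.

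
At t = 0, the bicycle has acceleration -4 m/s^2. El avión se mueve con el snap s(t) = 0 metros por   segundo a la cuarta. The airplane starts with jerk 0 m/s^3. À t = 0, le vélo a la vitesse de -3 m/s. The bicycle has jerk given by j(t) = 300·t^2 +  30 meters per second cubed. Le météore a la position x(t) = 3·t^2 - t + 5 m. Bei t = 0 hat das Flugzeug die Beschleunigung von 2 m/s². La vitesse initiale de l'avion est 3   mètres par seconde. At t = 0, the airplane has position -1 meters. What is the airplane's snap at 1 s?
We have snap s(t) = 0. Substituting t = 1: s(1) = 0.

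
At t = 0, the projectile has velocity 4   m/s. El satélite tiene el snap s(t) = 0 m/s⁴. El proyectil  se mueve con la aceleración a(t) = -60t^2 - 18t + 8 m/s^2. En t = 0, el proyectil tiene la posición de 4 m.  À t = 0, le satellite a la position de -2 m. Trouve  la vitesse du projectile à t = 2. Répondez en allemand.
Um dies zu lösen, müssen wir 1 Integral unserer Gleichung für die Beschleunigung a(t) = -60·t^2 - 18·t + 8 finden. Durch Integration von der Beschleunigung und Verwendung der Anfangsbedingung v(0) = 4, erhalten wir v(t) = -20·t^3 - 9·t^2 + 8·t + 4. Mit v(t) = -20·t^3 - 9·t^2 + 8·t + 4 und Einsetzen von t = 2, finden wir v = -176.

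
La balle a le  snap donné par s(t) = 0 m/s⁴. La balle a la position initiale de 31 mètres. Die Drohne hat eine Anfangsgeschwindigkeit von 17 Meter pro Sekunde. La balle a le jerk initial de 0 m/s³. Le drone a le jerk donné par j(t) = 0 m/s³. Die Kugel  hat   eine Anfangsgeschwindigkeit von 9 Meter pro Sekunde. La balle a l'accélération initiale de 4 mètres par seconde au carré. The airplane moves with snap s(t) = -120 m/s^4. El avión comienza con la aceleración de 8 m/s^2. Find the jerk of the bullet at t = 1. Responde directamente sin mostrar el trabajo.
The jerk at t = 1 is j = 0.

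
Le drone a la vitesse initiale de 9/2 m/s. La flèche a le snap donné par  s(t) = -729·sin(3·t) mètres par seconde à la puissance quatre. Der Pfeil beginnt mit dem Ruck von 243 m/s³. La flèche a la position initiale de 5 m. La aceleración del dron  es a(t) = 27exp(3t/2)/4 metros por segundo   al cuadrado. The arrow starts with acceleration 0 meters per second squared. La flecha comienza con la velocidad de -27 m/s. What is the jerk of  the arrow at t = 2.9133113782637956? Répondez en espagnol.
Partiendo del snap s(t) = -729·sin(3·t), tomamos 1 antiderivada. La antiderivada del snap es la sacudida. Usando j(0) = 243, obtenemos j(t) = 243·cos(3·t). De la ecuación de la sacudida j(t) = 243·cos(3·t), sustituimos t = 2.9133113782637956 para obtener j = -188.207836270895.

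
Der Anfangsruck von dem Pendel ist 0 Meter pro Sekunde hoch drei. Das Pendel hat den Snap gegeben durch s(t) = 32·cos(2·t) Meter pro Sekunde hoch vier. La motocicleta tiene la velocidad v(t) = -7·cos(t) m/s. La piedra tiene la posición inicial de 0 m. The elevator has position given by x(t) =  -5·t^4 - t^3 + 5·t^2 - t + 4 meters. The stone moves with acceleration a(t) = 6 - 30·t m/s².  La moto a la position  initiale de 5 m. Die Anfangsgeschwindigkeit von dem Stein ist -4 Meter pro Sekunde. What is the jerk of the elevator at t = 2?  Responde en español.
Para resolver esto, necesitamos tomar 3 derivadas de nuestra ecuación de la posición x(t) = -5·t^4 - t^3 + 5·t^2 - t + 4. Tomando d/dt de x(t), encontramos v(t) = -20·t^3 - 3·t^2 + 10·t - 1. Tomando d/dt de v(t), encontramos a(t) = -60·t^2 - 6·t + 10. Derivando la aceleración, obtenemos la sacudida: j(t) = -120·t - 6. Usando j(t) = -120·t - 6 y sustituyendo t = 2, encontramos j = -246.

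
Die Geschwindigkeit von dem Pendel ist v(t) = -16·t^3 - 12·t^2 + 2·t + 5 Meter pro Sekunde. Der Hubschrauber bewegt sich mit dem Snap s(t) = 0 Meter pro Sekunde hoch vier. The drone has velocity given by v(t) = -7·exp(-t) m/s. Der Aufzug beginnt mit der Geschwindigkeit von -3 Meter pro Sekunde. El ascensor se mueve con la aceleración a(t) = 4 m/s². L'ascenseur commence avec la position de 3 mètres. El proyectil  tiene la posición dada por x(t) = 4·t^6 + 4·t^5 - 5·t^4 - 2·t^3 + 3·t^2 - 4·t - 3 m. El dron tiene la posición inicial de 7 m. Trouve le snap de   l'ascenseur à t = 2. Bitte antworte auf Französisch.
Nous devons dériver notre équation de l'accélération a(t) = 4 2 fois. La dérivée de l'accélération donne le jerk: j(t) = 0. En dérivant le jerk, nous obtenons le snap: s(t) = 0. Nous avons le snap s(t) = 0. En substituant t = 2: s(2) = 0.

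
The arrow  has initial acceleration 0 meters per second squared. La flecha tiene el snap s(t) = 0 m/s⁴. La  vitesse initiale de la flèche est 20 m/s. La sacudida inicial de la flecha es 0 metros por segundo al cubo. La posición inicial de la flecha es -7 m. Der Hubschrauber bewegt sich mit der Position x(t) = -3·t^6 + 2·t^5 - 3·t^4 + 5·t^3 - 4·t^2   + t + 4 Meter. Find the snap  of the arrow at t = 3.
Using s(t) = 0 and substituting t = 3, we find s = 0.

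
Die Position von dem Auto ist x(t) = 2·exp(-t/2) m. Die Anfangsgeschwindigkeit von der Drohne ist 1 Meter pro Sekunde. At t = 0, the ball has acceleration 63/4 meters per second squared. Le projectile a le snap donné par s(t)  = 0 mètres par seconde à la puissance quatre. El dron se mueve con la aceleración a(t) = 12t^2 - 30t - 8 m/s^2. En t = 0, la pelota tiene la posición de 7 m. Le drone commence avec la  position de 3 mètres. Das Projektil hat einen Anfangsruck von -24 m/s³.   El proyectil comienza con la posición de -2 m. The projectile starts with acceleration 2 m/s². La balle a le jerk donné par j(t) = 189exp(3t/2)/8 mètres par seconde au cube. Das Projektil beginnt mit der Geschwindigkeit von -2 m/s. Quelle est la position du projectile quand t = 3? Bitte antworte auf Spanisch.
Debemos encontrar la integral de nuestra ecuación del snap s(t) = 0 4 veces. Integrando el snap y usando la condición inicial j(0) = -24, obtenemos j(t) = -24. Integrando la sacudida y usando la condición inicial a(0) = 2, obtenemos a(t) = 2 - 24·t. La antiderivada de la aceleración es la velocidad. Usando v(0) = -2, obtenemos v(t) = -12·t^2 + 2·t - 2. La antiderivada de la velocidad, con x(0) = -2, da la posición: x(t) = -4·t^3 + t^2 - 2·t - 2. Tenemos la posición x(t) = -4·t^3 + t^2 - 2·t - 2. Sustituyendo t = 3: x(3) = -107.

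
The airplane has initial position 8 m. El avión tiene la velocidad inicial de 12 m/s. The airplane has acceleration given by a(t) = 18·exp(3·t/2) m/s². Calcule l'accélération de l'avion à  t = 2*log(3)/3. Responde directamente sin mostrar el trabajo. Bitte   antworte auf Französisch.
À t = 2*log(3)/3, a = 54.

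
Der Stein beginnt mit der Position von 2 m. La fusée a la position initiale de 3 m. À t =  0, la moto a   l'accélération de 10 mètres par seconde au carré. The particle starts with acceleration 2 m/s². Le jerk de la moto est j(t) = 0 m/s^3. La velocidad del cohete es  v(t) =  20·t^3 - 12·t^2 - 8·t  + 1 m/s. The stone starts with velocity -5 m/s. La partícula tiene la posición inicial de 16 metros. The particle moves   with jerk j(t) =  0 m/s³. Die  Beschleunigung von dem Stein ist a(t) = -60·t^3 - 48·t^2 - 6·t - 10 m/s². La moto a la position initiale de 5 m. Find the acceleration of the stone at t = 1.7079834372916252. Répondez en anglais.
We have acceleration a(t) = -60·t^3 - 48·t^2 - 6·t - 10. Substituting t = 1.7079834372916252: a(1.7079834372916252) = -459.226374484369.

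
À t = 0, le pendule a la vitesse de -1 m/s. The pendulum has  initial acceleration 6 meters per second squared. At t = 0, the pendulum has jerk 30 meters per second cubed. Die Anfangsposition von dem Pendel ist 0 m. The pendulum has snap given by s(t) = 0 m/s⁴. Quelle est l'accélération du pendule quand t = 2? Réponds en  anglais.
To find the answer, we compute 2 antiderivatives of s(t) = 0. Taking ∫s(t)dt and applying j(0) = 30, we find j(t) = 30. Finding the antiderivative of j(t) and using a(0) = 6: a(t) = 30·t + 6. From the given acceleration equation a(t) = 30·t + 6, we substitute t = 2 to get a = 66.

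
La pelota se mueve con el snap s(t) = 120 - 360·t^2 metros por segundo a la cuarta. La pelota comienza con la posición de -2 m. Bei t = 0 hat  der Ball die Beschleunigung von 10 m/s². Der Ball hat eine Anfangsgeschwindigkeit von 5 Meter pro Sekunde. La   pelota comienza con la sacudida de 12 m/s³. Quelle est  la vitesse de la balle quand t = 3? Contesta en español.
Necesitamos integrar nuestra ecuación del snap s(t) = 120 - 360·t^2 3 veces. Integrando el snap y usando la condición inicial j(0) = 12, obtenemos j(t) = -120·t^3 + 120·t + 12. La antiderivada de la sacudida es la aceleración. Usando a(0) = 10, obtenemos a(t) = -30·t^4 + 60·t^2 + 12·t + 10. La integral de la aceleración es la velocidad. Usando v(0) = 5, obtenemos v(t) = -6·t^5 + 20·t^3 + 6·t^2 + 10·t + 5. Tenemos la velocidad v(t) = -6·t^5 + 20·t^3 + 6·t^2 + 10·t + 5. Sustituyendo t = 3: v(3) = -829.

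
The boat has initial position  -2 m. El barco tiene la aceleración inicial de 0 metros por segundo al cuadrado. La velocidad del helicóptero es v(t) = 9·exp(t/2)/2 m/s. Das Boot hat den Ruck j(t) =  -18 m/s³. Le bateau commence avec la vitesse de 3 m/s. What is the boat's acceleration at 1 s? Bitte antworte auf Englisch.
To solve this, we need to take 1 antiderivative of our jerk equation j(t) = -18. Integrating jerk and using the initial condition a(0) = 0, we get a(t) = -18·t. We have acceleration a(t) = -18·t. Substituting t = 1: a(1) = -18.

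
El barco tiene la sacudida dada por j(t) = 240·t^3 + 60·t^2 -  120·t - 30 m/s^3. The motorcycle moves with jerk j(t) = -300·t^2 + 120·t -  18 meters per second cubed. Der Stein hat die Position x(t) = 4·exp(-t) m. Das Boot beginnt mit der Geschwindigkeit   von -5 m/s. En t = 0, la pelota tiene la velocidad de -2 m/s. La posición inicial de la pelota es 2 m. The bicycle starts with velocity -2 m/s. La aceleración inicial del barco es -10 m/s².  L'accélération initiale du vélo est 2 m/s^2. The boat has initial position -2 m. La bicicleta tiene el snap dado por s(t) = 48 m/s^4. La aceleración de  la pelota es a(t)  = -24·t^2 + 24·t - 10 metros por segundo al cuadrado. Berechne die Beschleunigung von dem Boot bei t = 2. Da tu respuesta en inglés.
We need to integrate our jerk equation j(t) = 240·t^3 + 60·t^2 - 120·t - 30 1 time. Integrating jerk and using the initial condition a(0) = -10, we get a(t) = 60·t^4 + 20·t^3 - 60·t^2 - 30·t - 10. From the given acceleration equation a(t) = 60·t^4 + 20·t^3 - 60·t^2 - 30·t - 10, we substitute t = 2 to get a = 810.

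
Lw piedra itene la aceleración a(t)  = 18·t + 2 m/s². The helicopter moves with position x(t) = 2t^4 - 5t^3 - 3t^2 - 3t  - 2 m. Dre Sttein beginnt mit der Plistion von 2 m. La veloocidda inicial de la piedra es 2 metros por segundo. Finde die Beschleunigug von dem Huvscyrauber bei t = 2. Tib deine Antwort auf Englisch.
Starting from position x(t) = 2·t^4 - 5·t^3 - 3·t^2 - 3·t - 2, we take 2 derivatives. Taking d/dt of x(t), we find v(t) = 8·t^3 - 15·t^2 - 6·t - 3. Differentiating velocity, we get acceleration: a(t) = 24·t^2 - 30·t - 6. From the given acceleration equation a(t) = 24·t^2 - 30·t - 6, we substitute t = 2 to get a = 30.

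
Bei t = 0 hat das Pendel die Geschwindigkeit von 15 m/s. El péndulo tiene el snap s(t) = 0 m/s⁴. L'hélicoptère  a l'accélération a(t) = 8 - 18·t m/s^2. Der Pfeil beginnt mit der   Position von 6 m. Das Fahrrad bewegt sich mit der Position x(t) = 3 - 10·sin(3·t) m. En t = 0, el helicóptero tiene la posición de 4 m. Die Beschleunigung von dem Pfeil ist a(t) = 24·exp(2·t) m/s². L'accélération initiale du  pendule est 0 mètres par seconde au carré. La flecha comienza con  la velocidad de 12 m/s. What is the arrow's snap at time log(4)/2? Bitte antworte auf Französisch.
Nous devons dériver notre équation de l'accélération a(t) = 24·exp(2·t) 2 fois. La dérivée de l'accélération donne le jerk: j(t) = 48·exp(2·t). La dérivée du jerk donne le snap: s(t) = 96·exp(2·t). En utilisant s(t) = 96·exp(2·t) et en substituant t = log(4)/2, nous trouvons s = 384.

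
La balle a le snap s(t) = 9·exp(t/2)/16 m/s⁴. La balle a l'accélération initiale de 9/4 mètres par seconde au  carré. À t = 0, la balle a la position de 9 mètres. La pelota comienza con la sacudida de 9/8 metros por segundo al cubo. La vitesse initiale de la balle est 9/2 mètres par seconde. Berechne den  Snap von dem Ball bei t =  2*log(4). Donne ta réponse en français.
De l'équation du snap s(t) = 9·exp(t/2)/16, nous substituons t = 2*log(4) pour obtenir s = 9/4.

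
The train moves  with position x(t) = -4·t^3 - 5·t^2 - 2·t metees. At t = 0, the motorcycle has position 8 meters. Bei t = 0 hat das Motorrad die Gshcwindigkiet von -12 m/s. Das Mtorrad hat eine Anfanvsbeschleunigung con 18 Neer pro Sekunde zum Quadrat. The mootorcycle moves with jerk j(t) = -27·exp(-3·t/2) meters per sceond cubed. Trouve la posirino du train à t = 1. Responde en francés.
En utilisant x(t) = -4·t^3 - 5·t^2 - 2·t et en substituant t = 1, nous trouvons x = -11.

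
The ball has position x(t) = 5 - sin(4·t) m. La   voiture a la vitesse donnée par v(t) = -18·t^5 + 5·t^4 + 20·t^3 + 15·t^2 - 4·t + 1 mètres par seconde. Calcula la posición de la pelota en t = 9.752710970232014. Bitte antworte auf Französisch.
De l'équation de la position x(t) = 5 - sin(4·t), nous substituons t = 9.752710970232014 pour obtenir x = 4.03336989184984.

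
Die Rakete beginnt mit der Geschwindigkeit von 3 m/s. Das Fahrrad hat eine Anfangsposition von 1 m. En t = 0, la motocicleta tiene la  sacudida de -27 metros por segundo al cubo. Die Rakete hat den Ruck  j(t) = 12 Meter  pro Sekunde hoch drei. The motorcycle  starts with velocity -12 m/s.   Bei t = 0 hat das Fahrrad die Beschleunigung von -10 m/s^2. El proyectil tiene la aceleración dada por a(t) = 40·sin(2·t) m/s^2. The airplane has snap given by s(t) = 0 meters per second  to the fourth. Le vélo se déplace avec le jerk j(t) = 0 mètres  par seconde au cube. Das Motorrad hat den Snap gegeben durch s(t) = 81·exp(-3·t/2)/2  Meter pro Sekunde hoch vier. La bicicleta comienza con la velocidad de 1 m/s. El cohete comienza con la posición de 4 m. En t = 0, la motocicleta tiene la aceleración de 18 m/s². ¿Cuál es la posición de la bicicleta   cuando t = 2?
Partiendo de la sacudida j(t) = 0, tomamos 3 integrales. Integrando la sacudida y usando la condición inicial a(0) = -10, obtenemos a(t) = -10. Integrando la aceleración y usando la condición inicial v(0) = 1, obtenemos v(t) = 1 - 10·t. La integral de la velocidad, con x(0) = 1, da la posición: x(t) = -5·t^2 + t + 1. De la ecuación de la posición x(t) = -5·t^2 + t + 1, sustituimos t = 2 para obtener x = -17.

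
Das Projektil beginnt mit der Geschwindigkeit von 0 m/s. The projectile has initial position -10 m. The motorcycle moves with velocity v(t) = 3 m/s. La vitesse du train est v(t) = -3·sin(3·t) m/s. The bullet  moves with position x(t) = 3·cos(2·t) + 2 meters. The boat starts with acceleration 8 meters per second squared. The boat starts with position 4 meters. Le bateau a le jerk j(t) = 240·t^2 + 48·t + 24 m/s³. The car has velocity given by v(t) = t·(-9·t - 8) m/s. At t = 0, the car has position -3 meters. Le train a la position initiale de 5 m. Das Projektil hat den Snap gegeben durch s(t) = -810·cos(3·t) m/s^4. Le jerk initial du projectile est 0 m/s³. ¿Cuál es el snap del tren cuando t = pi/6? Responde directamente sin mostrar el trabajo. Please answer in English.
s(pi/6) = 0.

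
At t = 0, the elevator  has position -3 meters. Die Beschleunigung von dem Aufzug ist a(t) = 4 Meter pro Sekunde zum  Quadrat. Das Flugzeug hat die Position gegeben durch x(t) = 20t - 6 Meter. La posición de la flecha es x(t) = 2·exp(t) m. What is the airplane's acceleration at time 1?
To solve this, we need to take 2 derivatives of our position equation x(t) = 20·t - 6. The derivative of position gives velocity: v(t) = 20. Differentiating velocity, we get acceleration: a(t) = 0. We have acceleration a(t) = 0. Substituting t = 1: a(1) = 0.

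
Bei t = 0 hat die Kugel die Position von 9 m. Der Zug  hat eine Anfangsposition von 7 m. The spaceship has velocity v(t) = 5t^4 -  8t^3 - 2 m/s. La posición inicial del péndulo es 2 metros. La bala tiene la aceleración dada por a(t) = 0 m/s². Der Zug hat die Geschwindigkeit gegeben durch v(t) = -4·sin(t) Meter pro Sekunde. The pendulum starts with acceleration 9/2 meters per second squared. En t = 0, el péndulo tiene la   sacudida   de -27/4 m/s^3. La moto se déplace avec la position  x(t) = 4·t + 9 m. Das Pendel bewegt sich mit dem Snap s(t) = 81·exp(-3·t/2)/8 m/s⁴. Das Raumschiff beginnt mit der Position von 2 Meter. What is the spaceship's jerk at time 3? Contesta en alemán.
Wir müssen unsere Gleichung für die Geschwindigkeit v(t) = 5·t^4 - 8·t^3 - 2 2-mal ableiten. Die Ableitung von der Geschwindigkeit ergibt die Beschleunigung: a(t) = 20·t^3 - 24·t^2. Durch Ableiten von der Beschleunigung erhalten wir den Ruck: j(t) = 60·t^2 - 48·t. Mit j(t) = 60·t^2 - 48·t und Einsetzen von t = 3, finden wir j = 396.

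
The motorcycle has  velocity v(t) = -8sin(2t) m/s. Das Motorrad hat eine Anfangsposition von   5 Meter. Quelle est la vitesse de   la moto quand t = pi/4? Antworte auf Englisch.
We have velocity v(t) = -8·sin(2·t). Substituting t = pi/4: v(pi/4) = -8.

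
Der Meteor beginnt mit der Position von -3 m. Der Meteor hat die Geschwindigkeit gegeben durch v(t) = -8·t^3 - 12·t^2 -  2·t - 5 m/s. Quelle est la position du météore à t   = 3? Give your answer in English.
We need to integrate our velocity equation v(t) = -8·t^3 - 12·t^2 - 2·t - 5 1 time. The antiderivative of velocity is position. Using x(0) = -3, we get x(t) = -2·t^4 - 4·t^3 - t^2 - 5·t - 3. From the given position equation x(t) = -2·t^4 - 4·t^3 - t^2 - 5·t - 3, we substitute t = 3 to get x = -297.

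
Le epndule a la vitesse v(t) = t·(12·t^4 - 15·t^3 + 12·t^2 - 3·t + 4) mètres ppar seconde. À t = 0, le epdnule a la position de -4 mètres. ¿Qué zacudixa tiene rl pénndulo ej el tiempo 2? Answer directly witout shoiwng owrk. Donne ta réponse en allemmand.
Der Ruck bei t = 2 ist j = 1338.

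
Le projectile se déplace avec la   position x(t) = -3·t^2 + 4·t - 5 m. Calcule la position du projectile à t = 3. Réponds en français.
Nous avons la position x(t) = -3·t^2 + 4·t - 5. En substituant t = 3: x(3) = -20.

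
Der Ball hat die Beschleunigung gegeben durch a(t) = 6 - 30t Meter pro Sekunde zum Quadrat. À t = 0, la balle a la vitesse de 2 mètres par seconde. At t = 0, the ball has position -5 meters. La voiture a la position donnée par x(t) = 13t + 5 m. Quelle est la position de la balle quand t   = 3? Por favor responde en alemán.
Um dies zu lösen, müssen wir 2 Stammfunktionen unserer Gleichung für die Beschleunigung a(t) = 6 - 30·t finden. Das Integral von der Beschleunigung, mit v(0) = 2, ergibt die Geschwindigkeit: v(t) = -15·t^2 + 6·t + 2. Die Stammfunktion von der Geschwindigkeit ist die Position. Mit x(0) = -5 erhalten wir x(t) = -5·t^3 + 3·t^2 + 2·t - 5. Mit x(t) = -5·t^3 + 3·t^2 + 2·t - 5 und Einsetzen von t = 3, finden wir x = -107.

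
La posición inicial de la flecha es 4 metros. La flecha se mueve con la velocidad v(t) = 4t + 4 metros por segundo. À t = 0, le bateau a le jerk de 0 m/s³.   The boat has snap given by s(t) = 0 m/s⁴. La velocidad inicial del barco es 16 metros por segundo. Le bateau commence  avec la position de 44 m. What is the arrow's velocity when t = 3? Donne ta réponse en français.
En utilisant v(t) = 4·t + 4 et en substituant t = 3, nous trouvons v = 16.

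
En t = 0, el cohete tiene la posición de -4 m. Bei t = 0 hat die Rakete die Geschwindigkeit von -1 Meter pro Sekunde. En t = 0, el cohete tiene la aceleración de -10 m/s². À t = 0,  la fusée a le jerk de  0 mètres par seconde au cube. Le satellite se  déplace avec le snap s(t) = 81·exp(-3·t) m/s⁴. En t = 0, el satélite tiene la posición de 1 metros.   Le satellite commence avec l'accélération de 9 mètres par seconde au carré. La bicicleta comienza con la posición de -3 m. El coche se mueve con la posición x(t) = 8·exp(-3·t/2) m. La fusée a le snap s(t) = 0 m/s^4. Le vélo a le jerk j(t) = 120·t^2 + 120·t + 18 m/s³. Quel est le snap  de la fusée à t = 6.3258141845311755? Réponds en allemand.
Mit s(t) = 0 und Einsetzen von t = 6.3258141845311755, finden wir s = 0.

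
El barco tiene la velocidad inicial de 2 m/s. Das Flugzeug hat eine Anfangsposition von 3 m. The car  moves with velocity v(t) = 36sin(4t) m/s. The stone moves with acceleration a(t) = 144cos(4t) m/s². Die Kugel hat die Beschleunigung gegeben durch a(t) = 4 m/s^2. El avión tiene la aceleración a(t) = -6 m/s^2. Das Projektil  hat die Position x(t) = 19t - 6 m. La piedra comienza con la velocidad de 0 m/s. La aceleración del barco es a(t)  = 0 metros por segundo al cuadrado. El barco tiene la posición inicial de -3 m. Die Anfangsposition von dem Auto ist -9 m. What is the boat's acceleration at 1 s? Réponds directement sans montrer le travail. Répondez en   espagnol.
La aceleración en t = 1 es a = 0.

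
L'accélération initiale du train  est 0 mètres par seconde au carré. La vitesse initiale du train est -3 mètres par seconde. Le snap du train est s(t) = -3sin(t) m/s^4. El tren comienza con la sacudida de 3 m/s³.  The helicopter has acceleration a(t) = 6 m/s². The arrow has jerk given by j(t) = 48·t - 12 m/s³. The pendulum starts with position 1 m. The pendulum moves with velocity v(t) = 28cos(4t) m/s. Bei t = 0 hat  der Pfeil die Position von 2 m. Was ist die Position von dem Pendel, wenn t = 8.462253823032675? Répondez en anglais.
Starting from velocity v(t) = 28·cos(4·t), we take 1 integral. The integral of velocity is position. Using x(0) = 1, we get x(t) = 7·sin(4·t) + 1. We have position x(t) = 7·sin(4·t) + 1. Substituting t = 8.462253823032675: x(8.462253823032675) = 5.55488918311444.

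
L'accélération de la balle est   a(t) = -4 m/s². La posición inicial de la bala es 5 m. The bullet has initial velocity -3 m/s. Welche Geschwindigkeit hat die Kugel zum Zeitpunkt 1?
Um dies zu lösen, müssen wir 1 Integral unserer Gleichung für die Beschleunigung a(t) = -4 finden. Durch Integration von der Beschleunigung und Verwendung der Anfangsbedingung v(0) = -3, erhalten wir v(t) = -4·t - 3. Aus der Gleichung für die Geschwindigkeit v(t) = -4·t - 3, setzen wir t = 1 ein und erhalten v = -7.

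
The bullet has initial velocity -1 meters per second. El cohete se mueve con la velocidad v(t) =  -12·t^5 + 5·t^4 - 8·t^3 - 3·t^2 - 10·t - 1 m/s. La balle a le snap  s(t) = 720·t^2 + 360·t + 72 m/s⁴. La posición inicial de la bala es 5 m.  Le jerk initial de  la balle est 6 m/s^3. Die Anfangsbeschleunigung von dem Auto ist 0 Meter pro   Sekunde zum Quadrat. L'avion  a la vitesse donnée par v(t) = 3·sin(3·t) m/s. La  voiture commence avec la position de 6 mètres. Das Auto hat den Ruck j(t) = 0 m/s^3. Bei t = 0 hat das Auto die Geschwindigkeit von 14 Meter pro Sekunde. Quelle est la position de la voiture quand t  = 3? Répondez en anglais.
Starting from jerk j(t) = 0, we take 3 antiderivatives. Taking ∫j(t)dt and applying a(0) = 0, we find a(t) = 0. Integrating acceleration and using the initial condition v(0) = 14, we get v(t) = 14. The antiderivative of velocity is position. Using x(0) = 6, we get x(t) = 14·t + 6. Using x(t) = 14·t + 6 and substituting t = 3, we find x = 48.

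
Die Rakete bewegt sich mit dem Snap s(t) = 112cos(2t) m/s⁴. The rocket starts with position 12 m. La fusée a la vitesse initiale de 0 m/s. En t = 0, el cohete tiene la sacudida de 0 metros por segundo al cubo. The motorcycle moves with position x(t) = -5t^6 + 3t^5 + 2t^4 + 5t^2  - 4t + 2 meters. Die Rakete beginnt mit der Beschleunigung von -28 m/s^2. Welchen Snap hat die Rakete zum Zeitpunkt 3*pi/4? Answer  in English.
Using s(t) = 112·cos(2·t) and substituting t = 3*pi/4, we find s = 0.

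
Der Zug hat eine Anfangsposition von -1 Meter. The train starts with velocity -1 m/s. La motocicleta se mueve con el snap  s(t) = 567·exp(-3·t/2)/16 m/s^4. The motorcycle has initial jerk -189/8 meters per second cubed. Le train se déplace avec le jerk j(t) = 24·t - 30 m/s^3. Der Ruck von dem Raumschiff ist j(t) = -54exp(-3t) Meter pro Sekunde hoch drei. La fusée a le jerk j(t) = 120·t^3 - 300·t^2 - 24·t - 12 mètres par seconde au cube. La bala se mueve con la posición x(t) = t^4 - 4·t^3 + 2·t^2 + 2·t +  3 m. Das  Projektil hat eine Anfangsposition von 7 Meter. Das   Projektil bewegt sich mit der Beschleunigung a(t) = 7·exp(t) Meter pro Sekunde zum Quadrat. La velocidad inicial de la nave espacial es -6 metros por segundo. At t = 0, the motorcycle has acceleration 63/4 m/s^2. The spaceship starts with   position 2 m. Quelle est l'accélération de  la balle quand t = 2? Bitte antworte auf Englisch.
Starting from position x(t) = t^4 - 4·t^3 + 2·t^2 + 2·t + 3, we take 2 derivatives. The derivative of position gives velocity: v(t) = 4·t^3 - 12·t^2 + 4·t + 2. Taking d/dt of v(t), we find a(t) = 12·t^2 - 24·t + 4. From the given acceleration equation a(t) = 12·t^2 - 24·t + 4, we substitute t = 2 to get a = 4.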